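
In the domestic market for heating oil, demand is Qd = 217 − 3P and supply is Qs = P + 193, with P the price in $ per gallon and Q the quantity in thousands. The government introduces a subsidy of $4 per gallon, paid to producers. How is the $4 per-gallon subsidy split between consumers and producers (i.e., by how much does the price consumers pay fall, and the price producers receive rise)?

Consumers gain $1 per gallon; producers gain $3 per gallon.

Without the subsidy, 217 − 3P = P + 193 gives 4P = 24, so P* = $6 and Q* = 199.
With a per-unit subsidy paid to producers, each receives P + 4 per unit sold, so supply becomes Qs = (P + 4) + 193.
New equilibrium: consumers pay $5, producers receive $9, Q = 202. (Wedge: Pb − Ps = −4.)
Gain to consumers: $1; to producers: $3. (They sum to $4.)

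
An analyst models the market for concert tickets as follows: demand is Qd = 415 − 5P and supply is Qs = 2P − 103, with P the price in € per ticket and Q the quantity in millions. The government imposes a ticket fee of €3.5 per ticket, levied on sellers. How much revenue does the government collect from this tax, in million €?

Without the tax, 415 − 5P = 2P − 103 gives 7P = 518, so P* = €74 and Q* = 45.
With the tax collected from sellers, supply shifts: Qs = 2(P − 3.5) − 103.
New equilibrium: consumers pay €75, sellers receive €71.5, Q = 40. (Wedge: Pb − Ps = 3.5.)
Revenue = t · Q = 3.5 · 40 = €140.

Tax revenue = €140 million.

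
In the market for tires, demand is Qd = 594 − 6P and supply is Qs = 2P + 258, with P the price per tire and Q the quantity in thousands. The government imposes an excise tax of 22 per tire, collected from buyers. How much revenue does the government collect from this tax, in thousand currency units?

Tax revenue = 6798 thousand.

Before the tax: set 594 − 6P = 2P + 258 → P* = 42, Q* = 342.
With the tax collected from buyers, demand (in seller-price terms) shifts: Qd = 594 − 6(P + 22).
Solving gives Q = 309 with buyers paying 47.5 and producers receiving 25.5 (the 22 wedge).
Revenue = t · Q = 22 · 309 = 6798.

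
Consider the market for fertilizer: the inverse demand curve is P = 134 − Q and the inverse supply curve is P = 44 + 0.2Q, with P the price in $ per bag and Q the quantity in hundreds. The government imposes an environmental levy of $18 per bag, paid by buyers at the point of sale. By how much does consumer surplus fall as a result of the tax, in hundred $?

Rewrite in direct form: Qd = 134 − P and Qs = 5P − 220.
Without the tax, 134 − P = 5P − 220 gives 6P = 354, so P* = $59 and Q* = 75.
With the tax collected from buyers, demand (in seller-price terms) shifts: Qd = 134 − (P + 18).
Solving gives Q = 60 with buyers paying $74 and suppliers receiving $56 (the $18 wedge).
ΔCS is the trapezoid between Q = 60 and Q = 75 of height $15: ½ · (75 + 60) · 15 = $1012.5.

Consumer surplus falls by $1012.5 hundred.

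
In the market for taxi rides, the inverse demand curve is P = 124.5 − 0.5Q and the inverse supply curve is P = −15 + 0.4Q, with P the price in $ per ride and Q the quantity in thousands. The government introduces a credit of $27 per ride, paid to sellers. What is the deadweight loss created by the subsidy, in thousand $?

Rewrite in direct form: Qd = 249 − 2P and Qs = 2.5P + 37.5.
Before the subsidy: set 249 − 2P = 2.5P + 37.5 → P* = $47, Q* = 155.
With a per-unit subsidy paid to sellers, each receives P + 27 per unit sold, so supply becomes Qs = 2.5(P + 27) + 37.5.
Solving gives Q = 185 with consumers paying $32 and sellers receiving $59 (the $27 wedge).
Quantity rises by |ΔQ| = |155 − 185| = 30.
DWL = ½ · t · |ΔQ| = ½ · 27 · 30 = $405.

Deadweight loss = $405 thousand.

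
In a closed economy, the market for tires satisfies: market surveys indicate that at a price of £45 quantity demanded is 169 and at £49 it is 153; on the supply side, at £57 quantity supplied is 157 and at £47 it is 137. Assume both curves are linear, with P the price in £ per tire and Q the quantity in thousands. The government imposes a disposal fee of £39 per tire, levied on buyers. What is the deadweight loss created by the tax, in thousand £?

Demand slope: (153 − 169)/(49 − 45) = -4, so Qd = 349 − 4P.
Supply slope: (137 − 157)/(47 − 57) = 2, so Qs = 2P + 43.
Without the tax, 349 − 4P = 2P + 43 gives 6P = 306, so P* = £51 and Q* = 145.
With the tax collected from buyers, demand (in seller-price terms) shifts: Qd = 349 − 4(P + 39).
Solving gives Q = 93 with buyers paying £64 and producers receiving £25 (the £39 wedge).
Quantity falls by |ΔQ| = |145 − 93| = 52.
DWL = ½ · t · |ΔQ| = ½ · 39 · 52 = £1014.

Deadweight loss = £1014 thousand.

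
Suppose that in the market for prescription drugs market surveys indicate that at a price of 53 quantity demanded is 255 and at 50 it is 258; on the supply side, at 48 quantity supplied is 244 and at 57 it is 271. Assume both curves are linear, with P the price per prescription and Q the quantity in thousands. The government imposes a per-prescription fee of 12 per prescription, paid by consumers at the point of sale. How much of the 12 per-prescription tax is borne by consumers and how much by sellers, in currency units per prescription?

Consumers bear 9 per prescription; sellers bear 3 per prescription.

Demand slope: (258 − 255)/(50 − 53) = -1, so Qd = 308 − P.
Supply slope: (271 − 244)/(57 − 48) = 3, so Qs = 3P + 100.
Without the tax, 308 − P = 3P + 100 gives 4P = 208, so P* = 52 and Q* = 256.
With the tax collected from consumers, demand (in seller-price terms) shifts: Qd = 308 − (P + 12).
New equilibrium: consumers pay 61, sellers receive 49, Q = 247. (Wedge: Pb − Ps = 12.)
Burden on consumers: 9; on sellers: 3. (They sum to 12.)
The less price-elastic side of the market bears the larger share of a per-unit tax.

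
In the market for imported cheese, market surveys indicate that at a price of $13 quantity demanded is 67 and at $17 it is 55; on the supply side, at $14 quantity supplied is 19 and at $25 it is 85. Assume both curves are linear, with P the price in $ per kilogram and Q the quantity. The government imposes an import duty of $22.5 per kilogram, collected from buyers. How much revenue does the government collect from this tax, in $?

Tax revenue = $90.

Demand slope: (55 − 67)/(17 − 13) = -3, so Qd = 106 − 3P.
Supply slope: (85 − 19)/(25 − 14) = 6, so Qs = 6P − 65.
Before the tax: set 106 − 3P = 6P − 65 → P* = $19, Q* = 49.
With the tax collected from buyers, demand (in seller-price terms) shifts: Qd = 106 − 3(P + 22.5).
Solving gives Q = 4 with buyers paying $34 and suppliers receiving $11.5 (the $22.5 wedge).
Revenue = t · Q = 22.5 · 4 = $90.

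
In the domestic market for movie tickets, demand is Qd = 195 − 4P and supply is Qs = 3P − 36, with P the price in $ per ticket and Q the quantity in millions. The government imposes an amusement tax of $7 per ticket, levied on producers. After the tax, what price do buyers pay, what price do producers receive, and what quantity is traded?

Without the tax, 195 − 4P = 3P − 36 gives 7P = 231, so P* = $33 and Q* = 63.
With the tax collected from producers, supply shifts: Qs = 3(P − 7) − 36.
Solving gives Q = 51 with buyers paying $36 and producers receiving $29 (the $7 wedge).

Buyers pay $36; producers receive $29; quantity = 51.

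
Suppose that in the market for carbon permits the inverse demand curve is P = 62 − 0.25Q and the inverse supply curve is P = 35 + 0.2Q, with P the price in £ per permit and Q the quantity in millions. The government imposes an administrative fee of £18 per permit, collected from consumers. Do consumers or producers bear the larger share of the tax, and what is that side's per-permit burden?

Inverting to Q(P) form: Qd = 248 − 4P; Qs = 5P − 175.
Without the tax, 248 − 4P = 5P − 175 gives 9P = 423, so P* = £47 and Q* = 60.
With the tax collected from consumers, demand (in seller-price terms) shifts: Qd = 248 − 4(P + 18).
New equilibrium: consumers pay £57, producers receive £39, Q = 20. (Wedge: Pb − Ps = 18.)
Per-permit burden: consumers £10, producers £8.
Consumers take the larger share because demand is less price-elastic here (demand slope 4 vs supply slope 5).
The less price-elastic side of the market bears the larger share of a per-unit tax.

Consumers bear the larger share: £10 per permit.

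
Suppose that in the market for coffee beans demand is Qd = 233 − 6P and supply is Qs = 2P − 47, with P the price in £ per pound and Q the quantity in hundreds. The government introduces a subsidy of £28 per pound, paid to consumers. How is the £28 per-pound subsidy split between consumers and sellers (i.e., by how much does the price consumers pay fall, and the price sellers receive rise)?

Before the subsidy: set 233 − 6P = 2P − 47 → P* = £35, Q* = 23.
With a per-unit subsidy paid to consumers, each effectively pays P − 28, so demand becomes Qd = 233 − 6(P − 28).
New equilibrium: consumers pay £28, sellers receive £56, Q = 65. (Wedge: Pb − Ps = −28.)
Gain to consumers: £7; to sellers: £21. (They sum to £28.)

Consumers gain £7 per pound; sellers gain £21 per pound.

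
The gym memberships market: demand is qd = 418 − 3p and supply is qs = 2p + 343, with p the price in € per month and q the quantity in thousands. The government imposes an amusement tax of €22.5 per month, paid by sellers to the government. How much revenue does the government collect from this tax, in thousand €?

Without the tax, 418 − 3p = 2p + 343 gives 5p = 75, so p* = €15 and q* = 373.
With the tax collected from sellers, supply shifts: qs = 2(p − 22.5) + 343.
Solving gives q = 346 with buyers paying €24 and sellers receiving €1.5 (the €22.5 wedge).
Revenue = t · Q = 22.5 · 346 = €7785.

Tax revenue = €7785 thousand.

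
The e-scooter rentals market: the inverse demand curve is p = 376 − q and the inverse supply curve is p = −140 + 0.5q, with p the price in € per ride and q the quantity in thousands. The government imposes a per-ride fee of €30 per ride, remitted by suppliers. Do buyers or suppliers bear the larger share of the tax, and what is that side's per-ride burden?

Buyers bear the larger share: €20 per ride.

Rewrite in direct form: qd = 376 − p and qs = 2p + 280.
Without the tax, 376 − p = 2p + 280 gives 3p = 96, so p* = €32 and q* = 344.
With the tax collected from suppliers, supply shifts: qs = 2(p − 30) + 280.
Solving gives q = 324 with buyers paying €52 and suppliers receiving €22 (the €30 wedge).
Per-ride burden: buyers €20, suppliers €10.
Buyers take the larger share because demand is less price-elastic here (demand slope 1 vs supply slope 2).
The less price-elastic side of the market bears the larger share of a per-unit tax.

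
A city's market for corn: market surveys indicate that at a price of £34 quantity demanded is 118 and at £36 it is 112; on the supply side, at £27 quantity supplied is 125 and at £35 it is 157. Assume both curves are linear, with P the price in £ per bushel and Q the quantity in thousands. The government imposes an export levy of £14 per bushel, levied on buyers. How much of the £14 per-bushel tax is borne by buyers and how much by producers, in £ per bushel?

Demand slope: (112 − 118)/(36 − 34) = -3, so Qd = 220 − 3P.
Supply slope: (157 − 125)/(35 − 27) = 4, so Qs = 4P + 17.
Before the tax: set 220 − 3P = 4P + 17 → P* = £29, Q* = 133.
With the tax collected from buyers, demand (in seller-price terms) shifts: Qd = 220 − 3(P + 14).
Solving gives Q = 109 with buyers paying £37 and producers receiving £23 (the £14 wedge).
Burden on buyers: £8; on producers: £6. (They sum to £14.)

Buyers bear £8 per bushel; producers bear £6 per bushel.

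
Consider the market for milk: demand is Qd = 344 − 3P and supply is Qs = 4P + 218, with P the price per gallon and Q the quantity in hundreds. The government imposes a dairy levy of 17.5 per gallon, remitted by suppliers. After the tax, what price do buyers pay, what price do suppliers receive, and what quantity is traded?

Before the tax: set 344 − 3P = 4P + 218 → P* = 18, Q* = 290.
With the tax collected from suppliers, supply shifts: Qs = 4(P − 17.5) + 218.
New equilibrium: buyers pay 28, suppliers receive 10.5, Q = 260. (Wedge: Pb − Ps = 17.5.)

Buyers pay 28; suppliers receive 10.5; quantity = 260.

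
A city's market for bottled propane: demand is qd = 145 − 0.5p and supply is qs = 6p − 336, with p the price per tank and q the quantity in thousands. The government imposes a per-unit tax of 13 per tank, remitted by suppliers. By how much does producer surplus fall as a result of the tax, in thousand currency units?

Before the tax: set 145 − 0.5p = 6p − 336 → p* = 74, q* = 108.
With the tax collected from suppliers, supply shifts: qs = 6(p − 13) − 336.
New equilibrium: consumers pay 86, suppliers receive 73, q = 102. (Wedge: pb − ps = 13.)
ΔPS is the trapezoid between Q = 102 and Q = 108 of height 1: ½ · (108 + 102) · 1 = 105.

Producer surplus falls by 105 thousand.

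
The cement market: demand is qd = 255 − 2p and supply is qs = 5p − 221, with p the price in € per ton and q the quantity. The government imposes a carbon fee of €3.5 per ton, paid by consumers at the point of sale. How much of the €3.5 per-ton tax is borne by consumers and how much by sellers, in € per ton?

Before the tax: set 255 − 2p = 5p − 221 → p* = €68, q* = 119.
With the tax collected from consumers, demand (in seller-price terms) shifts: qd = 255 − 2(p + 3.5).
Solving gives q = 114 with consumers paying €70.5 and sellers receiving €67 (the €3.5 wedge).
Burden on consumers: €2.5; on sellers: €1. (They sum to €3.5.)
The less price-elastic side of the market bears the larger share of a per-unit tax.

Consumers bear €2.5 per ton; sellers bear €1 per ton.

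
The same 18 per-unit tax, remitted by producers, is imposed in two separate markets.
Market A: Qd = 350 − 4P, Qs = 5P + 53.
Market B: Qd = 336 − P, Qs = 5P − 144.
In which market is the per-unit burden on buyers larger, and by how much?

Market B, by 5.

Market A: pre-tax P* = 33, Q* = 218; post-tax Q = 178; per-unit burden on buyers = 10.
Market B: pre-tax P* = 80, Q* = 256; post-tax Q = 241; per-unit burden on buyers = 15.
Difference: 10 vs 15 → market B is larger by 5.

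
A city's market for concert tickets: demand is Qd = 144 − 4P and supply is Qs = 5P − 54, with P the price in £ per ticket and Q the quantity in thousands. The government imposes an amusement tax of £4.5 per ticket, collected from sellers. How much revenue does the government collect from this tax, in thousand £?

Before the tax: set 144 − 4P = 5P − 54 → P* = £22, Q* = 56.
With the tax collected from sellers, supply shifts: Qs = 5(P − 4.5) − 54.
Solving gives Q = 46 with buyers paying £24.5 and sellers receiving £20 (the £4.5 wedge).
Revenue = t · Q = 4.5 · 46 = £207.

Tax revenue = £207 thousand.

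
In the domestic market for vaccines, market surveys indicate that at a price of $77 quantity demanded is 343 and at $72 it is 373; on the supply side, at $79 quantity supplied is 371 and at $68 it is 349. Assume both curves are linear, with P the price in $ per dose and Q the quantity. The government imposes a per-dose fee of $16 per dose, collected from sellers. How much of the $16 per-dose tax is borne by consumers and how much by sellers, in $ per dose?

Consumers bear $4 per dose; sellers bear $12 per dose.

Demand slope: (373 − 343)/(72 − 77) = -6, so Qd = 805 − 6P.
Supply slope: (349 − 371)/(68 − 79) = 2, so Qs = 2P + 213.
Before the tax: set 805 − 6P = 2P + 213 → P* = $74, Q* = 361.
With the tax collected from sellers, supply shifts: Qs = 2(P − 16) + 213.
New equilibrium: consumers pay $78, sellers receive $62, Q = 337. (Wedge: Pb − Ps = 16.)
Burden on consumers: $4; on sellers: $12. (They sum to $16.)
The less price-elastic side of the market bears the larger share of a per-unit tax.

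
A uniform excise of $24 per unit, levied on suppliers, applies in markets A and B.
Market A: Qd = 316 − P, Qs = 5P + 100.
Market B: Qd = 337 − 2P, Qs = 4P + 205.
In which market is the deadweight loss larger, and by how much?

Market A: pre-tax P* = $36, Q* = 280; post-tax Q = 260; deadweight loss = $240.
Market B: pre-tax P* = $22, Q* = 293; post-tax Q = 261; deadweight loss = $384.
Difference: $240 vs $384 → market B is larger by $144.

Market B, by $144.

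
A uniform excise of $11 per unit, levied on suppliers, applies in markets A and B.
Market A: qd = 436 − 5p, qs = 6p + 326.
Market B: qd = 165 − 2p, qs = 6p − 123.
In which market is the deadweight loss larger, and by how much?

Market A, by $74.25.

Market A: pre-tax p* = $10, q* = 386; post-tax q = 356; deadweight loss = $165.
Market B: pre-tax p* = $36, q* = 93; post-tax q = 76.5; deadweight loss = $90.75.
Difference: $165 vs $90.75 → market A is larger by $74.25.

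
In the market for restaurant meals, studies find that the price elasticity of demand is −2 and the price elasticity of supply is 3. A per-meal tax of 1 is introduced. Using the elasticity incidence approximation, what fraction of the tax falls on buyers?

Incidence ratio: buyers' share ≈ εs / (εs + |εd|) = 3 / (3 + 2) = 0.6.
Supply is the more elastic side, so buyers bear the larger share.

Buyers' share ≈ 0.6.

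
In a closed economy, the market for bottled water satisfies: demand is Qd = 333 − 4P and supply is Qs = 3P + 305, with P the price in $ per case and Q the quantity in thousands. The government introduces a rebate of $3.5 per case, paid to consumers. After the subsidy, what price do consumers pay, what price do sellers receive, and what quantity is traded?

Without the subsidy, 333 − 4P = 3P + 305 gives 7P = 28, so P* = $4 and Q* = 317.
With a per-unit subsidy paid to consumers, each effectively pays P − 3.5, so demand becomes Qd = 333 − 4(P − 3.5).
New equilibrium: consumers pay $2.5, sellers receive $6, Q = 323. (Wedge: Pb − Ps = −3.5.)

Consumers pay $2.5; sellers receive $6; quantity = 323.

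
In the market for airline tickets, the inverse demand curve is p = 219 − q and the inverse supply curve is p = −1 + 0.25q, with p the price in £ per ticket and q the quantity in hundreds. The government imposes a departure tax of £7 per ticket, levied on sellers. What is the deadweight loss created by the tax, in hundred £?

Deadweight loss = £19.6 hundred.

Rewrite in direct form: qd = 219 − p and qs = 4p + 4.
Without the tax, 219 − p = 4p + 4 gives 5p = 215, so p* = £43 and q* = 176.
With the tax collected from sellers, supply shifts: qs = 4(p − 7) + 4.
New equilibrium: consumers pay £48.6, sellers receive £41.6, q = 170.4. (Wedge: pb − ps = 7.)
Quantity falls by |ΔQ| = |176 − 170.4| = 5.6.
DWL = ½ · t · |ΔQ| = ½ · 7 · 5.6 = £19.6.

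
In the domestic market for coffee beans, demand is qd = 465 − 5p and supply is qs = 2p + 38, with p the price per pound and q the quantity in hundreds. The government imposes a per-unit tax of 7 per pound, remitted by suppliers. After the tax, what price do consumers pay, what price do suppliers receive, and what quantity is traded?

Consumers pay 63; suppliers receive 56; quantity = 150.

Without the tax, 465 − 5p = 2p + 38 gives 7p = 427, so p* = 61 and q* = 160.
With the tax collected from suppliers, supply shifts: qs = 2(p − 7) + 38.
New equilibrium: consumers pay 63, suppliers receive 56, q = 150. (Wedge: pb − ps = 7.)
The less price-elastic side of the market bears the larger share of a per-unit tax.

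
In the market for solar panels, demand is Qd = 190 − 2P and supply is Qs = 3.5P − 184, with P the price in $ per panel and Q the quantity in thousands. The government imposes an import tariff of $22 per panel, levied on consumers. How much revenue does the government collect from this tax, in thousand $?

Before the tax: set 190 − 2P = 3.5P − 184 → P* = $68, Q* = 54.
With the tax collected from consumers, demand (in seller-price terms) shifts: Qd = 190 − 2(P + 22).
New equilibrium: consumers pay $82, producers receive $60, Q = 26. (Wedge: Pb − Ps = 22.)
Revenue = t · Q = 22 · 26 = $572.

Tax revenue = $572 thousand.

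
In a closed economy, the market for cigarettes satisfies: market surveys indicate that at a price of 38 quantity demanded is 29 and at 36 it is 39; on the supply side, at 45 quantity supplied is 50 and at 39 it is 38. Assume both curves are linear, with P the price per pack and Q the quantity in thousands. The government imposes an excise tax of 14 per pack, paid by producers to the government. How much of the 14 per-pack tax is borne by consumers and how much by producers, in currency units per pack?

Consumers bear 4 per pack; producers bear 10 per pack.

Demand slope: (39 − 29)/(36 − 38) = -5, so Qd = 219 − 5P.
Supply slope: (38 − 50)/(39 − 45) = 2, so Qs = 2P − 40.
Before the tax: set 219 − 5P = 2P − 40 → P* = 37, Q* = 34.
With the tax collected from producers, supply shifts: Qs = 2(P − 14) − 40.
Solving gives Q = 14 with consumers paying 41 and producers receiving 27 (the 14 wedge).
Burden on consumers: 4; on producers: 10. (They sum to 14.)
The less price-elastic side of the market bears the larger share of a per-unit tax.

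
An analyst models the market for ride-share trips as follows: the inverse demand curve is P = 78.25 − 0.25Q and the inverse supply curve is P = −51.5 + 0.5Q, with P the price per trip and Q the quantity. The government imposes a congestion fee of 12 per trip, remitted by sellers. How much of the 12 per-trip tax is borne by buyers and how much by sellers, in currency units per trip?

Rewrite in direct form: Qd = 313 − 4P and Qs = 2P + 103.
Before the tax: set 313 − 4P = 2P + 103 → P* = 35, Q* = 173.
With the tax collected from sellers, supply shifts: Qs = 2(P − 12) + 103.
Solving gives Q = 157 with buyers paying 39 and sellers receiving 27 (the 12 wedge).
Burden on buyers: 4; on sellers: 8. (They sum to 12.)

Buyers bear 4 per trip; sellers bear 8 per trip.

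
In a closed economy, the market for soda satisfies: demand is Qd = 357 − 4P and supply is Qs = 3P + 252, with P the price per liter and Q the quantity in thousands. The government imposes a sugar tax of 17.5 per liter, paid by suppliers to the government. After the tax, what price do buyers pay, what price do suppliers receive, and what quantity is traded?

Without the tax, 357 − 4P = 3P + 252 gives 7P = 105, so P* = 15 and Q* = 297.
With the tax collected from suppliers, supply shifts: Qs = 3(P − 17.5) + 252.
New equilibrium: buyers pay 22.5, suppliers receive 5, Q = 267. (Wedge: Pb − Ps = 17.5.)
The less price-elastic side of the market bears the larger share of a per-unit tax.

Buyers pay 22.5; suppliers receive 5; quantity = 267.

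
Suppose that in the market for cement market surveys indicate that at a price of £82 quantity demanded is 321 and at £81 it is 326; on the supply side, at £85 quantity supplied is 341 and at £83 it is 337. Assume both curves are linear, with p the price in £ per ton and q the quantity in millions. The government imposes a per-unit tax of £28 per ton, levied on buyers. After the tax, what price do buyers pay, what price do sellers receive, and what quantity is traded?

Demand slope: (326 − 321)/(81 − 82) = -5, so qd = 731 − 5p.
Supply slope: (337 − 341)/(83 − 85) = 2, so qs = 2p + 171.
Before the tax: set 731 − 5p = 2p + 171 → p* = £80, q* = 331.
With the tax collected from buyers, demand (in seller-price terms) shifts: qd = 731 − 5(p + 28).
New equilibrium: buyers pay £88, sellers receive £60, q = 291. (Wedge: pb − ps = 28.)

Buyers pay £88; sellers receive £60; quantity = 291.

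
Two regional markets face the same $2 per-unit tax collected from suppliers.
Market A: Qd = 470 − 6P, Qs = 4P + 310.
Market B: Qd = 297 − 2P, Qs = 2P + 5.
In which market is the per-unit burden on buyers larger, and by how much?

Market B, by $0.2.

Market A: pre-tax P* = $16, Q* = 374; post-tax Q = 369.2; per-unit burden on buyers = $0.8.
Market B: pre-tax P* = $73, Q* = 151; post-tax Q = 149; per-unit burden on buyers = $1.
Difference: $0.8 vs $1 → market B is larger by $0.2.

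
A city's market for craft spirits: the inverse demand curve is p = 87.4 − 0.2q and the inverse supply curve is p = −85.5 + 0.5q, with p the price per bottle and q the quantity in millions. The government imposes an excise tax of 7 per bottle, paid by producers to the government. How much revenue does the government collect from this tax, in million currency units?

Rewrite in direct form: qd = 437 − 5p and qs = 2p + 171.
Without the tax, 437 − 5p = 2p + 171 gives 7p = 266, so p* = 38 and q* = 247.
With the tax collected from producers, supply shifts: qs = 2(p − 7) + 171.
New equilibrium: consumers pay 40, producers receive 33, q = 237. (Wedge: pb − ps = 7.)
Revenue = t · Q = 7 · 237 = 1659.

Tax revenue = 1659 million.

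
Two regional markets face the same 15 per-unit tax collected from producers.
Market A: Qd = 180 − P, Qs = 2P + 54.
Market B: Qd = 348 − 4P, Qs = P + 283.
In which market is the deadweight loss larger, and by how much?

Market A: pre-tax P* = 42, Q* = 138; post-tax Q = 128; deadweight loss = 75.
Market B: pre-tax P* = 13, Q* = 296; post-tax Q = 284; deadweight loss = 90.
Difference: 75 vs 90 → market B is larger by 15.

Market B, by 15.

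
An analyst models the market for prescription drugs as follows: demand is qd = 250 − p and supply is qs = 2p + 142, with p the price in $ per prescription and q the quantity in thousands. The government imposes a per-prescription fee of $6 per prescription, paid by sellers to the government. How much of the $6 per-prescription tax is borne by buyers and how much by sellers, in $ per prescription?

Buyers bear $4 per prescription; sellers bear $2 per prescription.

Before the tax: set 250 − p = 2p + 142 → p* = $36, q* = 214.
With the tax collected from sellers, supply shifts: qs = 2(p − 6) + 142.
New equilibrium: buyers pay $40, sellers receive $34, q = 210. (Wedge: pb − ps = 6.)
Burden on buyers: $4; on sellers: $2. (They sum to $6.)
The less price-elastic side of the market bears the larger share of a per-unit tax.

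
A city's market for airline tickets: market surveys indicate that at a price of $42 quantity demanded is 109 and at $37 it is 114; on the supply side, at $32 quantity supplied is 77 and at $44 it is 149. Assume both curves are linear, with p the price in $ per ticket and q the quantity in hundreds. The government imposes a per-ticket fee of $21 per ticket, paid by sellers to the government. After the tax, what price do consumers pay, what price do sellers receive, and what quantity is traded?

Demand slope: (114 − 109)/(37 − 42) = -1, so qd = 151 − p.
Supply slope: (149 − 77)/(44 − 32) = 6, so qs = 6p − 115.
Before the tax: set 151 − p = 6p − 115 → p* = $38, q* = 113.
With the tax collected from sellers, supply shifts: qs = 6(p − 21) − 115.
Solving gives q = 95 with consumers paying $56 and sellers receiving $35 (the $21 wedge).

Consumers pay $56; sellers receive $35; quantity = 95.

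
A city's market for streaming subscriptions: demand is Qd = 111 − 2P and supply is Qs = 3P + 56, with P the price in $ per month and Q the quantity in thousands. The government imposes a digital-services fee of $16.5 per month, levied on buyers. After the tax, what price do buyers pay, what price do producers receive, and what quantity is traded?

Buyers pay $20.9; producers receive $4.4; quantity = 69.2.

Before the tax: set 111 − 2P = 3P + 56 → P* = $11, Q* = 89.
With the tax collected from buyers, demand (in seller-price terms) shifts: Qd = 111 − 2(P + 16.5).
Solving gives Q = 69.2 with buyers paying $20.9 and producers receiving $4.4 (the $16.5 wedge).
The less price-elastic side of the market bears the larger share of a per-unit tax.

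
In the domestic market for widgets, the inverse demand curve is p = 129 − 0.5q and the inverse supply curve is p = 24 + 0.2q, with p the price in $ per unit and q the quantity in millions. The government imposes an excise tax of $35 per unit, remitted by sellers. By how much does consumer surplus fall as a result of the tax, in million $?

Consumer surplus falls by $3125 million.

Rewrite in direct form: qd = 258 − 2p and qs = 5p − 120.
Without the tax, 258 − 2p = 5p − 120 gives 7p = 378, so p* = $54 and q* = 150.
With the tax collected from sellers, supply shifts: qs = 5(p − 35) − 120.
New equilibrium: buyers pay $79, sellers receive $44, q = 100. (Wedge: pb − ps = 35.)
ΔCS is the trapezoid between Q = 100 and Q = 150 of height $25: ½ · (150 + 100) · 25 = $3125.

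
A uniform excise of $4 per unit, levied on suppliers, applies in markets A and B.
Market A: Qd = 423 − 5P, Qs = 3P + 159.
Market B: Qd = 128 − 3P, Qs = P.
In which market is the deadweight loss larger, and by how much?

Market A: pre-tax P* = $33, Q* = 258; post-tax Q = 250.5; deadweight loss = $15.
Market B: pre-tax P* = $32, Q* = 32; post-tax Q = 29; deadweight loss = $6.
Difference: $15 vs $6 → market A is larger by $9.

Market A, by $9.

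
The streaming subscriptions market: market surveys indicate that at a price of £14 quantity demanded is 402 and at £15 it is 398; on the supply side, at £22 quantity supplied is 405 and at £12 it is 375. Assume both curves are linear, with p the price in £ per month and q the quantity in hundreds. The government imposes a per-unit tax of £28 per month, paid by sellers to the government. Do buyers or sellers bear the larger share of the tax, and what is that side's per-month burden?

Sellers bear the larger share: £16 per month.

Demand slope: (398 − 402)/(15 − 14) = -4, so qd = 458 − 4p.
Supply slope: (375 − 405)/(12 − 22) = 3, so qs = 3p + 339.
Without the tax, 458 − 4p = 3p + 339 gives 7p = 119, so p* = £17 and q* = 390.
With the tax collected from sellers, supply shifts: qs = 3(p − 28) + 339.
Solving gives q = 342 with buyers paying £29 and sellers receiving £1 (the £28 wedge).
Per-month burden: buyers £12, sellers £16.
Sellers take the larger share because supply is less price-elastic here (demand slope 4 vs supply slope 3).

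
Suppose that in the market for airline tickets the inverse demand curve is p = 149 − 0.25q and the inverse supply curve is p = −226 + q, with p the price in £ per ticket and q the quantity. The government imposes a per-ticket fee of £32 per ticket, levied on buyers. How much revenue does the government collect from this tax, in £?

Tax revenue = £8780.8.

Inverting to q(p) form: qd = 596 − 4p; qs = p + 226.
Before the tax: set 596 − 4p = p + 226 → p* = £74, q* = 300.
With the tax collected from buyers, demand (in seller-price terms) shifts: qd = 596 − 4(p + 32).
Solving gives q = 274.4 with buyers paying £80.4 and sellers receiving £48.4 (the £32 wedge).
Revenue = t · Q = 32 · 274.4 = £8780.8.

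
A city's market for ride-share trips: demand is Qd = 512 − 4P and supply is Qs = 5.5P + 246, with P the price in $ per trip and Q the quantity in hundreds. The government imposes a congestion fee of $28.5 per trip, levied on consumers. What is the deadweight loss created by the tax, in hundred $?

Before the tax: set 512 − 4P = 5.5P + 246 → P* = $28, Q* = 400.
With the tax collected from consumers, demand (in seller-price terms) shifts: Qd = 512 − 4(P + 28.5).
Solving gives Q = 334 with consumers paying $44.5 and suppliers receiving $16 (the $28.5 wedge).
Quantity falls by |ΔQ| = |400 − 334| = 66.
DWL = ½ · t · |ΔQ| = ½ · 28.5 · 66 = $940.5.

Deadweight loss = $940.5 hundred.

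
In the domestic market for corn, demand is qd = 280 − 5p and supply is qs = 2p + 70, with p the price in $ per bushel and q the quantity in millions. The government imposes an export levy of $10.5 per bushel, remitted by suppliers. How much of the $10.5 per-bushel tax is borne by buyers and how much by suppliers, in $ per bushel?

Without the tax, 280 − 5p = 2p + 70 gives 7p = 210, so p* = $30 and q* = 130.
With the tax collected from suppliers, supply shifts: qs = 2(p − 10.5) + 70.
Solving gives q = 115 with buyers paying $33 and suppliers receiving $22.5 (the $10.5 wedge).
Burden on buyers: $3; on suppliers: $7.5. (They sum to $10.5.)
The less price-elastic side of the market bears the larger share of a per-unit tax.

Buyers bear $3 per bushel; suppliers bear $7.5 per bushel.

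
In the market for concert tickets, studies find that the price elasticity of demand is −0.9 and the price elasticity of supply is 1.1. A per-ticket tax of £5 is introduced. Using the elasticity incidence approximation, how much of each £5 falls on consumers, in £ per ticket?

Incidence ratio: consumers' share ≈ εs / (εs + |εd|) = 1.1 / (1.1 + 0.9) = 0.55.
So consumers bear ≈ 0.55 × £5 = £2.75; suppliers bear £2.25.

Consumers bear ≈ £2.75 per ticket.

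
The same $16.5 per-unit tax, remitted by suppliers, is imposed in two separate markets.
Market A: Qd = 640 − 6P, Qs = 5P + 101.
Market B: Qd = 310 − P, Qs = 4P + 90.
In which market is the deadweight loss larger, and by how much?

Market A: pre-tax P* = $49, Q* = 346; post-tax Q = 301; deadweight loss = $371.25.
Market B: pre-tax P* = $44, Q* = 266; post-tax Q = 252.8; deadweight loss = $108.9.
Difference: $371.25 vs $108.9 → market A is larger by $262.35.

Market A, by $262.35.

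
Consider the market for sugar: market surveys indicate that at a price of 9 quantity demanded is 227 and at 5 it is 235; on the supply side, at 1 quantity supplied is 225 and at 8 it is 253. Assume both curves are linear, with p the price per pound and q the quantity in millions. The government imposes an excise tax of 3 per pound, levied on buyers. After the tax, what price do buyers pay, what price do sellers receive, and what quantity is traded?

Buyers pay 6; sellers receive 3; quantity = 233.

Demand slope: (235 − 227)/(5 − 9) = -2, so qd = 245 − 2p.
Supply slope: (253 − 225)/(8 − 1) = 4, so qs = 4p + 221.
Without the tax, 245 − 2p = 4p + 221 gives 6p = 24, so p* = 4 and q* = 237.
With the tax collected from buyers, demand (in seller-price terms) shifts: qd = 245 − 2(p + 3).
New equilibrium: buyers pay 6, sellers receive 3, q = 233. (Wedge: pb − ps = 3.)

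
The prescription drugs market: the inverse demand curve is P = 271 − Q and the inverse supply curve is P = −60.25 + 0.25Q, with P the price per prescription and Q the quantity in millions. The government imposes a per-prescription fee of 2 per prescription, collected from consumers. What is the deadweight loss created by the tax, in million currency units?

Deadweight loss = 1.6 million.

Inverting to Q(P) form: Qd = 271 − P; Qs = 4P + 241.
Without the tax, 271 − P = 4P + 241 gives 5P = 30, so P* = 6 and Q* = 265.
With the tax collected from consumers, demand (in seller-price terms) shifts: Qd = 271 − (P + 2).
New equilibrium: consumers pay 7.6, producers receive 5.6, Q = 263.4. (Wedge: Pb − Ps = 2.)
Quantity falls by |ΔQ| = |265 − 263.4| = 1.6.
DWL = ½ · t · |ΔQ| = ½ · 2 · 1.6 = 1.6.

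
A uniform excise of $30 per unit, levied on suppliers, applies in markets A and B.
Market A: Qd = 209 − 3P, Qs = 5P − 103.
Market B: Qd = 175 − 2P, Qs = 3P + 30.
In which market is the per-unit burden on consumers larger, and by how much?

Market A: pre-tax P* = $39, Q* = 92; post-tax Q = 35.75; per-unit burden on consumers = $18.75.
Market B: pre-tax P* = $29, Q* = 117; post-tax Q = 81; per-unit burden on consumers = $18.
Difference: $18.75 vs $18 → market A is larger by $0.75.

Market A, by $0.75.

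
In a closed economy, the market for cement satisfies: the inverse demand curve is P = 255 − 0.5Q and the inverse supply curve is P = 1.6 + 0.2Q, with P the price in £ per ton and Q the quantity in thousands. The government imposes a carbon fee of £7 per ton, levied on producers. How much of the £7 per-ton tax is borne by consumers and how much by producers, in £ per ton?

Inverting to Q(P) form: Qd = 510 − 2P; Qs = 5P − 8.
Before the tax: set 510 − 2P = 5P − 8 → P* = £74, Q* = 362.
With the tax collected from producers, supply shifts: Qs = 5(P − 7) − 8.
Solving gives Q = 352 with consumers paying £79 and producers receiving £72 (the £7 wedge).
Burden on consumers: £5; on producers: £2. (They sum to £7.)

Consumers bear £5 per ton; producers bear £2 per ton.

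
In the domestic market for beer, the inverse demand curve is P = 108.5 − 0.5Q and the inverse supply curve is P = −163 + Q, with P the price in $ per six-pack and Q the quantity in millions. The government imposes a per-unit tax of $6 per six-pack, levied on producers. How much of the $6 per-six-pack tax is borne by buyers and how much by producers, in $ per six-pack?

Inverting to Q(P) form: Qd = 217 − 2P; Qs = P + 163.
Without the tax, 217 − 2P = P + 163 gives 3P = 54, so P* = $18 and Q* = 181.
With the tax collected from producers, supply shifts: Qs = (P − 6) + 163.
Solving gives Q = 177 with buyers paying $20 and producers receiving $14 (the $6 wedge).
Burden on buyers: $2; on producers: $4. (They sum to $6.)
The less price-elastic side of the market bears the larger share of a per-unit tax.

Buyers bear $2 per six-pack; producers bear $4 per six-pack.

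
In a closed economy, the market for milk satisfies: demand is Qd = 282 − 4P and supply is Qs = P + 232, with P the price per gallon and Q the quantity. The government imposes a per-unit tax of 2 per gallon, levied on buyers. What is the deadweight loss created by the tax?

Deadweight loss = 1.6.

Without the tax, 282 − 4P = P + 232 gives 5P = 50, so P* = 10 and Q* = 242.
With the tax collected from buyers, demand (in seller-price terms) shifts: Qd = 282 − 4(P + 2).
Solving gives Q = 240.4 with buyers paying 10.4 and producers receiving 8.4 (the 2 wedge).
Quantity falls by |ΔQ| = |242 − 240.4| = 1.6.
DWL = ½ · t · |ΔQ| = ½ · 2 · 1.6 = 1.6.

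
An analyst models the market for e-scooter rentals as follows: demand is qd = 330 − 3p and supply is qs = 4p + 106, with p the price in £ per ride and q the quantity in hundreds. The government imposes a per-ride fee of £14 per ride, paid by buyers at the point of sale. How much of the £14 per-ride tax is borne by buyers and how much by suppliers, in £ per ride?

Buyers bear £8 per ride; suppliers bear £6 per ride.

Without the tax, 330 − 3p = 4p + 106 gives 7p = 224, so p* = £32 and q* = 234.
With the tax collected from buyers, demand (in seller-price terms) shifts: qd = 330 − 3(p + 14).
New equilibrium: buyers pay £40, suppliers receive £26, q = 210. (Wedge: pb − ps = 14.)
Burden on buyers: £8; on suppliers: £6. (They sum to £14.)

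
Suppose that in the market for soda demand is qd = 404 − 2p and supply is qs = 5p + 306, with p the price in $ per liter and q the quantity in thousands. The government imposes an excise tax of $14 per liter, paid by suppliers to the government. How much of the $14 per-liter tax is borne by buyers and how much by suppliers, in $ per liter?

Buyers bear $10 per liter; suppliers bear $4 per liter.

Without the tax, 404 − 2p = 5p + 306 gives 7p = 98, so p* = $14 and q* = 376.
With the tax collected from suppliers, supply shifts: qs = 5(p − 14) + 306.
Solving gives q = 356 with buyers paying $24 and suppliers receiving $10 (the $14 wedge).
Burden on buyers: $10; on suppliers: $4. (They sum to $14.)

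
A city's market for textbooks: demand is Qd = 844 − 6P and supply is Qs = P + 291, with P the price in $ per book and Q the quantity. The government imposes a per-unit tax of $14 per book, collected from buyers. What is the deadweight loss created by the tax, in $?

Deadweight loss = $84.

Before the tax: set 844 − 6P = P + 291 → P* = $79, Q* = 370.
With the tax collected from buyers, demand (in seller-price terms) shifts: Qd = 844 − 6(P + 14).
Solving gives Q = 358 with buyers paying $81 and producers receiving $67 (the $14 wedge).
Quantity falls by |ΔQ| = |370 − 358| = 12.
DWL = ½ · t · |ΔQ| = ½ · 14 · 12 = $84.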